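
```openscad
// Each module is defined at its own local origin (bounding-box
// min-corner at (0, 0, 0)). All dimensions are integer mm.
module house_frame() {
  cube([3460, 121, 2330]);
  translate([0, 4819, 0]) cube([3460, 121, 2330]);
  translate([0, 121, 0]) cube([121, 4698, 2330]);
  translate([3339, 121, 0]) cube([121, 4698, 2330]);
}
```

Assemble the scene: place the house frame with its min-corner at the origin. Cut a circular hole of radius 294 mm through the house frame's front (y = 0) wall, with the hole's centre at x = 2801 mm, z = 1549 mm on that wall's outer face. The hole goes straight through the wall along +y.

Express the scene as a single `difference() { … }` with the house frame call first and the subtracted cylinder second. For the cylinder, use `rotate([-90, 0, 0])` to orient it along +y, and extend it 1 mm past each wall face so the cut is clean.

difference() {
  house_frame();
  translate([2801, -1, 1549]) rotate([-90, 0, 0]) cylinder(h = 123, r = 294);
}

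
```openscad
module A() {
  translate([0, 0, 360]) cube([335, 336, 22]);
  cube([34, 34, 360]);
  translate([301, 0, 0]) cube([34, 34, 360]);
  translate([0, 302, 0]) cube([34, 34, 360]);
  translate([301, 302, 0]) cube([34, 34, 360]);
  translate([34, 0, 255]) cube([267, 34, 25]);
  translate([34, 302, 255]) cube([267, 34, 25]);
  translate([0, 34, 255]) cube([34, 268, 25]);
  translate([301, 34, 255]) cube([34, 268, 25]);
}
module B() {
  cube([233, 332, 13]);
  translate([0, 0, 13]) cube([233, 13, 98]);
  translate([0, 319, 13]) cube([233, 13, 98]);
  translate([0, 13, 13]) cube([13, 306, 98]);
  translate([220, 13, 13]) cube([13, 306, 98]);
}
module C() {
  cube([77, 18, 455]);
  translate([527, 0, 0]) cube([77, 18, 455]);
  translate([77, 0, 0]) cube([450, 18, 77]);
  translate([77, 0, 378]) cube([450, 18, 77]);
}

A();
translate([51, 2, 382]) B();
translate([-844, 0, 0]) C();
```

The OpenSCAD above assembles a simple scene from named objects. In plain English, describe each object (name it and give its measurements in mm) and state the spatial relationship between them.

A is a four-legged stool. The seat is 335×336 mm, 22 mm thick, top at z = 382 mm. It stands on four square legs, each 34×34 mm in cross-section, from z = 0 to the seat underside, each flush with a corner of the seat. Four stretchers, 34 mm wide and 25 mm tall, connect adjacent legs with their undersides at z = 255 mm, each running between the inner faces of the legs it joins and aligned with the legs' outer faces on the other axis.

B is an open-topped rectangular box: outside dimensions 233×332×111 mm, with a uniform wall and base thickness of 13 mm. The base is a full 233×332 slab on the floor; four walls sit on top of the base. The front and back walls (the −y and +y sides) span the full width; the two side walls fit between them.

C is a picture frame with a 450×301 mm rectangular opening (x by z) and a uniform 77 mm border on every side. Frame depth is 18 mm along y. It is built from two vertical stiles running the full outside height and two horizontal rails spanning the gap between the stiles.

The open box is on top of the stool, centred. The picture frame is on the floor beside the stool on its −x side.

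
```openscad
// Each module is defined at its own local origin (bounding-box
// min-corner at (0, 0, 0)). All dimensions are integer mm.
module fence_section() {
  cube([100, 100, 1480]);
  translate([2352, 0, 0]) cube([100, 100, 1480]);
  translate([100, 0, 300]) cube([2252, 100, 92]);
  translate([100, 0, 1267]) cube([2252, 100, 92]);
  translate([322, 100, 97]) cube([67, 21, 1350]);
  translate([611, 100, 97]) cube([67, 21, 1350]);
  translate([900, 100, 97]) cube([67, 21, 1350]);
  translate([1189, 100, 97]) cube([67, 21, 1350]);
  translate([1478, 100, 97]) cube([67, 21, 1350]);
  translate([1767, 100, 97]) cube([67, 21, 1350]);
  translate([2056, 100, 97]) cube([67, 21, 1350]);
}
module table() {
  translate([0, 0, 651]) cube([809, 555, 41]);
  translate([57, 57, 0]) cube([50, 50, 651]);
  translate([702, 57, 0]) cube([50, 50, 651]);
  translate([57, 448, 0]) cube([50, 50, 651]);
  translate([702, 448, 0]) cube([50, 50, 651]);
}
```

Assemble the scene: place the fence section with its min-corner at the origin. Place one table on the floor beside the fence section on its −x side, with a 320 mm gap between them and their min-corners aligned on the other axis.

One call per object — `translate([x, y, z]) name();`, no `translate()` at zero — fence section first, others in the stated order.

fence_section();
translate([-1129, 0, 0]) table();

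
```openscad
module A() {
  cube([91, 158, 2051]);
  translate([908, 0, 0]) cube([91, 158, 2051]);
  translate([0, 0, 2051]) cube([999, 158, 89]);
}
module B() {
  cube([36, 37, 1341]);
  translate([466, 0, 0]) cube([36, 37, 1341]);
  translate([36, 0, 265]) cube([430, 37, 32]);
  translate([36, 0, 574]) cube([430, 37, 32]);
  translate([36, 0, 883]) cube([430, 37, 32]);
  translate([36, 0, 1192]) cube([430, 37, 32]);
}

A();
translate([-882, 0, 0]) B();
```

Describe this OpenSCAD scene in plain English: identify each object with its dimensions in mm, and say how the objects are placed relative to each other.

A is a rectangular door frame: two vertical jambs of 91×158 mm section, 2051 mm tall, with a clear opening 817 mm wide between their inner faces. A header 89 mm tall and 158 mm deep lies on top of the jambs and spans the full outside width.

B is a straight ladder. Two 36×37 mm vertical rails, 1341 mm tall, stand 502 mm apart (outside-to-outside) with their front faces coplanar on the −y side. 4 rungs, each 37 mm deep and 32 mm tall, span between the inner faces of the rails, front faces flush with the rails. The lowest rung's underside is at z = 265 mm and rungs are spaced 309 mm apart (underside to underside).

The ladder is on the floor beside the door frame on its −x side.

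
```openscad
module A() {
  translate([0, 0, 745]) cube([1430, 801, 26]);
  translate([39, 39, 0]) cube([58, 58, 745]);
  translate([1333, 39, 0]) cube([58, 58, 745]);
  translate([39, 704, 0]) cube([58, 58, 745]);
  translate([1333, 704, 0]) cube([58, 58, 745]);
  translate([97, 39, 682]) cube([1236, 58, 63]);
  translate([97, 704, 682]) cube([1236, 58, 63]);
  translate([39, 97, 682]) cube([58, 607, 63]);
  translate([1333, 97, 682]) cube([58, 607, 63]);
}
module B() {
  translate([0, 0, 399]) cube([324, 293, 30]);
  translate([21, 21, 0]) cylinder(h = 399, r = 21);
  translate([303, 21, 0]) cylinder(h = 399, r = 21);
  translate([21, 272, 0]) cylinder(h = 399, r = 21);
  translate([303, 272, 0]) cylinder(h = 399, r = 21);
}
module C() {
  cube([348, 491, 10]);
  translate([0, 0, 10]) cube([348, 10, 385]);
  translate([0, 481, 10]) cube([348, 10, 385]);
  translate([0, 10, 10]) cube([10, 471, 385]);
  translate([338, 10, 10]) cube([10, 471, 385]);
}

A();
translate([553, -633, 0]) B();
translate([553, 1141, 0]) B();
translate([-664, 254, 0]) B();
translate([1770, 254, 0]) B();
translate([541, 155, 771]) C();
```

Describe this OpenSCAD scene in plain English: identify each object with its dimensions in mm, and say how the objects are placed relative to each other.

A is a table: top 1430 mm (x) × 801 mm (y), 26 mm thick, upper face at z = 771 mm, on four 58×58 mm square legs, each inset 39 mm from the nearest pair of top edges, running from z = 0 to the bottom of the top. Four apron rails, 58 mm thick and 63 mm tall, run between adjacent legs with their top edges flush with the underside of the top and their outer faces flush with the legs' outer faces.

B is a four-legged stool. The seat is 324×293 mm, 30 mm thick, top at z = 429 mm. It stands on four round legs, each 42 mm in diameter, from z = 0 to the seat underside, each leg's axis is inset half a diameter from the nearest pair of seat edges (so the leg's bounding box is flush with the corner).

C is an open-topped rectangular box: outside dimensions 348×491×395 mm, with a uniform wall and base thickness of 10 mm. The base is a full 348×491 slab on the floor; four walls sit on top of the base. The front and back walls (the −y and +y sides) span the full width; the two side walls fit between them.

Four stools sit around the table at the −y, +y, −x, +x sides. The open box is on top of the table, centred.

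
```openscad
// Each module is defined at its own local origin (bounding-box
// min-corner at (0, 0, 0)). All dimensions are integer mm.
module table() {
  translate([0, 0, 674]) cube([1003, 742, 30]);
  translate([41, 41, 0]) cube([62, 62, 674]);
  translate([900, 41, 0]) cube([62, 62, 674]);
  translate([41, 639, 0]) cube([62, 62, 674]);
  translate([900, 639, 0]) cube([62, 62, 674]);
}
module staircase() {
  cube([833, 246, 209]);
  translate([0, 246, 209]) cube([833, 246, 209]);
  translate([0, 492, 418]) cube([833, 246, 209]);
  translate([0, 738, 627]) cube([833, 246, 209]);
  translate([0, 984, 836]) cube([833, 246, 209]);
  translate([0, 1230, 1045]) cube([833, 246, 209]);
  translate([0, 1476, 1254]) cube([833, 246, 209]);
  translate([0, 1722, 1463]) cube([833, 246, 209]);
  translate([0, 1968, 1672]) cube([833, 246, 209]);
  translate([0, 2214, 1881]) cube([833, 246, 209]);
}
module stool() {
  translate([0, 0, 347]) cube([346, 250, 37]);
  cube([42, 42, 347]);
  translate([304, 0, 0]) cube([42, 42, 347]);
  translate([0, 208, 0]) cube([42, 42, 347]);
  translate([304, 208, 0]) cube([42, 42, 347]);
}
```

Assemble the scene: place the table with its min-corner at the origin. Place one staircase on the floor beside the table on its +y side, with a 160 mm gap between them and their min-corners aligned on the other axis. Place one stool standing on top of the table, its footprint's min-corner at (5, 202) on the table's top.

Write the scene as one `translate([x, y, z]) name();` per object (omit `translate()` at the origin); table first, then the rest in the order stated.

table();
translate([0, 902, 0]) staircase();
translate([5, 202, 704]) stool();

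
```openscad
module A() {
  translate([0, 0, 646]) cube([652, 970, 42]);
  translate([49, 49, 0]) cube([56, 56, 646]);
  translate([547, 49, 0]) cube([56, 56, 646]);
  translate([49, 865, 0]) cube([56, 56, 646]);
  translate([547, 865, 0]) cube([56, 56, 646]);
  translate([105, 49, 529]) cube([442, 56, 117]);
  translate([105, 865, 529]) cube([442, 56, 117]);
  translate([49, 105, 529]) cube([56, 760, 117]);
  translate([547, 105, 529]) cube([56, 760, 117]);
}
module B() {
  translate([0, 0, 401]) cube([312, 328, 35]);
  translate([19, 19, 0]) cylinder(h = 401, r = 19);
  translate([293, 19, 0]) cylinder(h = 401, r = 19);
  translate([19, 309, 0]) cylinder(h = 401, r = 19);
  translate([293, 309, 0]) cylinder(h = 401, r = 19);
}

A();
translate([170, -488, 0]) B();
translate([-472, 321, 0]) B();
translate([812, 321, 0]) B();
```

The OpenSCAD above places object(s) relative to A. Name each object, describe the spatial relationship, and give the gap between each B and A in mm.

A is a table. B is a stool. Three stools sit around the table at the −y, −x, +x sides. The gap between each stool and the table is 160 mm.

Each stool's nearest face is 160 mm from the table's bounding box.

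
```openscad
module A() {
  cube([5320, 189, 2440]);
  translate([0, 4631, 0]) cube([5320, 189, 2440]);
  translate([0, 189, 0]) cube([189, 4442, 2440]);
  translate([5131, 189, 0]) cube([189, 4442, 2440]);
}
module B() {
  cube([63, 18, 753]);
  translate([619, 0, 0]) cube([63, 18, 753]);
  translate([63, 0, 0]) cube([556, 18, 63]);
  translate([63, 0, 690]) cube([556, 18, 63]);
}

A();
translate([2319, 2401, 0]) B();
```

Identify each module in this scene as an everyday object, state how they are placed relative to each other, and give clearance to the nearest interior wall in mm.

Clearances: x = 2130, y = 2212; minimum 2130 mm.

A is a house frame. B is a picture frame. The picture frame sits inside the house frame, centred. The clearance to the nearest interior wall is 2130 mm.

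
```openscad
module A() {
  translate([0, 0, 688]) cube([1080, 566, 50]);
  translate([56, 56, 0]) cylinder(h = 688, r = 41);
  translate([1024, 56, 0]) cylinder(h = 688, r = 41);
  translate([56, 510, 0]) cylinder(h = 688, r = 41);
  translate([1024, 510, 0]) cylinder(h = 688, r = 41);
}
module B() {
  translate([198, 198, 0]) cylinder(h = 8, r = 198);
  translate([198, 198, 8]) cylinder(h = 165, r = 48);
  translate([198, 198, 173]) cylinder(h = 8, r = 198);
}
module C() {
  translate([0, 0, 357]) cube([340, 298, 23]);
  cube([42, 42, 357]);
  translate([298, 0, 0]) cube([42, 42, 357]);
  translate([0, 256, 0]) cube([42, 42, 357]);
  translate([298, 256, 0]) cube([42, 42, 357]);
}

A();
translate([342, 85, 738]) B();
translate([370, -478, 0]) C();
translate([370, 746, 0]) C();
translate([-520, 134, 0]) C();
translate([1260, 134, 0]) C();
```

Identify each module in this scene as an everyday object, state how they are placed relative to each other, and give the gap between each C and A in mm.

Each stool's nearest face is 180 mm from the table's bounding box.

A is a table. B is a spool. C is a stool. The spool is on top of the table, centred. Four stools sit around the table at the −y, +y, −x, +x sides. The gap between each stool and the table is 180 mm.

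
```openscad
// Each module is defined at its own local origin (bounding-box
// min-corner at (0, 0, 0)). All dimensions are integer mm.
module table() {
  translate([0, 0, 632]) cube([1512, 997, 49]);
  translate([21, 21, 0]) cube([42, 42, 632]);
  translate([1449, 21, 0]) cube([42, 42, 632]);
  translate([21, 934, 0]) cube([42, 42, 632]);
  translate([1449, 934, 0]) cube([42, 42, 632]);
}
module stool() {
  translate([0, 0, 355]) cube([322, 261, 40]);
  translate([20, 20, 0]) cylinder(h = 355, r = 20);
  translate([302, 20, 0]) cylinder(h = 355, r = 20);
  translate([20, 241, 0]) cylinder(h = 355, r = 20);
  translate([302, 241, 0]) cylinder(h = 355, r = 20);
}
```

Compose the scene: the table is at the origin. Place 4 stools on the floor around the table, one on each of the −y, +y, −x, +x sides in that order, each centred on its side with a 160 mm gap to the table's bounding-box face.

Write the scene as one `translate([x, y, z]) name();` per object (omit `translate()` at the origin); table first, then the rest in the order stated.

table();
translate([595, -421, 0]) stool();
translate([595, 1157, 0]) stool();
translate([-482, 368, 0]) stool();
translate([1672, 368, 0]) stool();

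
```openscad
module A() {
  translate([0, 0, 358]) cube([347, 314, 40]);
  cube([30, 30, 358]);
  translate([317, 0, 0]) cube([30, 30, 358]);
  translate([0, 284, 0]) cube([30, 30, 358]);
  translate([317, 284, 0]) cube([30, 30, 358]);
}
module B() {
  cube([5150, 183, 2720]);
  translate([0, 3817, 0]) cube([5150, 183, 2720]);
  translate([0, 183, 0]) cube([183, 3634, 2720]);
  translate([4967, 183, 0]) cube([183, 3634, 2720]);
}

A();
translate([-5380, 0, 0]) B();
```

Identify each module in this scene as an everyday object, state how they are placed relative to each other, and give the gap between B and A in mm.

The house frame's nearest face is 230 mm from the stool's −x face.

A is a stool. B is a house frame. The house frame is on the floor beside the stool on its −x side. The gap between the house frame and the stool is 230 mm.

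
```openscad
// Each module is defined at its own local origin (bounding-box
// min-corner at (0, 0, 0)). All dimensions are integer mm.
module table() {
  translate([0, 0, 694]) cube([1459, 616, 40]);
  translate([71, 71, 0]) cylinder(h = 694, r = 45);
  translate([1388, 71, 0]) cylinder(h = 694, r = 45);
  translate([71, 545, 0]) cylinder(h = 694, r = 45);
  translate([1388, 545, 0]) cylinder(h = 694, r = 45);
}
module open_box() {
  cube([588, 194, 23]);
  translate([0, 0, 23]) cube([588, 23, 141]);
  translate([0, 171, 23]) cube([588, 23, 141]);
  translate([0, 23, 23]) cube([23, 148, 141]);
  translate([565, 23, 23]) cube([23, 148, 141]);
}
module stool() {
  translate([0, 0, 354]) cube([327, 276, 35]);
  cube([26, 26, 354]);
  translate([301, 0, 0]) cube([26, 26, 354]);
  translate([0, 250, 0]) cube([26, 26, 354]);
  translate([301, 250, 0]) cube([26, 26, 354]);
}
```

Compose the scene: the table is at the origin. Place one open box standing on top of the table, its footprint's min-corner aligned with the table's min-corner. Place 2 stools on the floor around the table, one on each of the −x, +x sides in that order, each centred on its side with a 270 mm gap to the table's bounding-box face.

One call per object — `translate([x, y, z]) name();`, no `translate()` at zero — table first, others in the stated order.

table();
translate([0, 0, 734]) open_box();
translate([-597, 170, 0]) stool();
translate([1729, 170, 0]) stool();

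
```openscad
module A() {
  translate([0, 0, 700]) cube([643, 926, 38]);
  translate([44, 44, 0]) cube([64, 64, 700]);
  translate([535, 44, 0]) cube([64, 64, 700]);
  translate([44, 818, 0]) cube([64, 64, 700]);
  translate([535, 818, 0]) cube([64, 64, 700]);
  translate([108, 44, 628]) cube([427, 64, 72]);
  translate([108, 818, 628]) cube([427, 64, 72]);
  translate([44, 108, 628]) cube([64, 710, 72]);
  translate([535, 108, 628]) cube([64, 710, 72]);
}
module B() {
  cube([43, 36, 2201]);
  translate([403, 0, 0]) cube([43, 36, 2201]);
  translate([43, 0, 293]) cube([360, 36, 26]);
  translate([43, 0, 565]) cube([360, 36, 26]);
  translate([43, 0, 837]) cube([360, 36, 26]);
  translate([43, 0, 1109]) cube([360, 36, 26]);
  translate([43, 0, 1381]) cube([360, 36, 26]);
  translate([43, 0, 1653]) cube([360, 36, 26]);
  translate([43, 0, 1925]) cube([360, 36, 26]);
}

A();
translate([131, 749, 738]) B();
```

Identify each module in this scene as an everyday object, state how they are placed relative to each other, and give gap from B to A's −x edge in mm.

The ladder's min-x is at 131; the table's min-x is 0; gap = 131 mm.

A is a table. B is a ladder. The ladder is on top of the table. The gap from the ladder to the table's −x edge is 131 mm.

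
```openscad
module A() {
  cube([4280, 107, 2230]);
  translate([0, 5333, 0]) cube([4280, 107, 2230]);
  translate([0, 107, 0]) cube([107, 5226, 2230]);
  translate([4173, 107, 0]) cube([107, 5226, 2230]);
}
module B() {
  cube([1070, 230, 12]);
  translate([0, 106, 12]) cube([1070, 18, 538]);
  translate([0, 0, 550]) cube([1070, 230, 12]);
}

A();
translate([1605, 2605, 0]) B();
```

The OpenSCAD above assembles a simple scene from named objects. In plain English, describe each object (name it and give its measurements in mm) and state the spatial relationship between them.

A is the wall frame of a small rectangular building: four walls, each 2230 mm tall and 107 mm thick, enclosing a footprint 4280 mm (x) by 5440 mm (y) outside-to-outside, with no floor or roof. The front and back walls (the −y and +y sides) span the full width; the two side walls fit between them.

B is an I-beam lying along x, 1070 mm long. Overall section height 562 mm. Two flanges 230 mm wide (y) and 12 mm thick, one on the floor and one at the top; a web 18 mm thick runs between them, centred on the flange width.

The I-beam sits inside the house frame, centred.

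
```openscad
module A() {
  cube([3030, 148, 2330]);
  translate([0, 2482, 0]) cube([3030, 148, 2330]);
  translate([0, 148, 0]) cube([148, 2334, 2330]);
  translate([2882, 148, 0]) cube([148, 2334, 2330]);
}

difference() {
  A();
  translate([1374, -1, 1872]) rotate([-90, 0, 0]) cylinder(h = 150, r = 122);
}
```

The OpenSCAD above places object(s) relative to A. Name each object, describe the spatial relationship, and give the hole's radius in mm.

The subtracted cylinder has r = 122 mm.

A is a house frame. The house frame has a circular hole through its front wall. The hole's radius is 122 mm.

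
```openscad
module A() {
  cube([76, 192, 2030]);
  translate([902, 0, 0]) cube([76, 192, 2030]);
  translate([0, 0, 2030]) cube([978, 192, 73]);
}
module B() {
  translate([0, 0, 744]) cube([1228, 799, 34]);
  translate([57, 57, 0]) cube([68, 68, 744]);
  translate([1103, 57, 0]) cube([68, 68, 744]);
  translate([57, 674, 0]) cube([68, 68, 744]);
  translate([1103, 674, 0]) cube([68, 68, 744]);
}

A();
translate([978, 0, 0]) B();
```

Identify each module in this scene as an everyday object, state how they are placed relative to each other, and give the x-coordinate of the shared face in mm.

The door frame's +x face and the table's −x face are both at x = 978 mm.

A is a door frame. B is a table. The table is against the door frame's +x side, with their −y faces flush. The x-coordinate of the shared face is 978 mm.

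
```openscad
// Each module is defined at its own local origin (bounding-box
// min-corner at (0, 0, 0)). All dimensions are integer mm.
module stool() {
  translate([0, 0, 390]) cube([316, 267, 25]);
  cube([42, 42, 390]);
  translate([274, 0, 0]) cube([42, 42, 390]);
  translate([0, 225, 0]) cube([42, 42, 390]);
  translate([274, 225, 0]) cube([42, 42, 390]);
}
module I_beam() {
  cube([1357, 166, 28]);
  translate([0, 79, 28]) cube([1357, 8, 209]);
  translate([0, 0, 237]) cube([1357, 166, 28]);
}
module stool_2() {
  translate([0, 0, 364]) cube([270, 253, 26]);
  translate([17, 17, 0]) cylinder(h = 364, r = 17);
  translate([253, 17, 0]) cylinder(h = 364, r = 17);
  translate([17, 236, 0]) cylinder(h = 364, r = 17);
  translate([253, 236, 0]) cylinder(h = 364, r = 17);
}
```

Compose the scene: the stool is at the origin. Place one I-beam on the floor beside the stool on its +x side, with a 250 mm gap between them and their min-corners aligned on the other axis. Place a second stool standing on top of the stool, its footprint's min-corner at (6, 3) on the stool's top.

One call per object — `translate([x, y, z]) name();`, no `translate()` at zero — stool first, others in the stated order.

stool();
translate([566, 0, 0]) I_beam();
translate([6, 3, 415]) stool_2();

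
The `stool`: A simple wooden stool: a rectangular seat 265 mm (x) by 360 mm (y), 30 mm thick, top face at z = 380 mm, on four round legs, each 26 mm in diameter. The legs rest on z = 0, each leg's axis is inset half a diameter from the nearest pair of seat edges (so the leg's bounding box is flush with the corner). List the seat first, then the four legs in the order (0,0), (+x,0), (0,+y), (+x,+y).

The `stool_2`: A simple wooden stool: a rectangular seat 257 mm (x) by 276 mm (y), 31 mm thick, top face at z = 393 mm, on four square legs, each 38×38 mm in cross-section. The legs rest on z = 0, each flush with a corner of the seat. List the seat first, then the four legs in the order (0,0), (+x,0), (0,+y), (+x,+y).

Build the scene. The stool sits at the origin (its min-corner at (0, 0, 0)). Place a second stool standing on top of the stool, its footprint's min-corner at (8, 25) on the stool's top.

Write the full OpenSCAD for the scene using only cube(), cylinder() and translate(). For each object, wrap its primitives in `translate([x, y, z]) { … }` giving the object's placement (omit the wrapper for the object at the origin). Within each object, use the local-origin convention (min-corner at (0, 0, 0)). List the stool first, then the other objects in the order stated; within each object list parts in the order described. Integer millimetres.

translate([0, 0, 350]) cube([265, 360, 30]);
translate([13, 13, 0]) cylinder(h = 350, r = 13);
translate([252, 13, 0]) cylinder(h = 350, r = 13);
translate([13, 347, 0]) cylinder(h = 350, r = 13);
translate([252, 347, 0]) cylinder(h = 350, r = 13);
translate([8, 25, 380]) {
  translate([0, 0, 362]) cube([257, 276, 31]);
  cube([38, 38, 362]);
  translate([219, 0, 0]) cube([38, 38, 362]);
  translate([0, 238, 0]) cube([38, 38, 362]);
  translate([219, 238, 0]) cube([38, 38, 362]);
}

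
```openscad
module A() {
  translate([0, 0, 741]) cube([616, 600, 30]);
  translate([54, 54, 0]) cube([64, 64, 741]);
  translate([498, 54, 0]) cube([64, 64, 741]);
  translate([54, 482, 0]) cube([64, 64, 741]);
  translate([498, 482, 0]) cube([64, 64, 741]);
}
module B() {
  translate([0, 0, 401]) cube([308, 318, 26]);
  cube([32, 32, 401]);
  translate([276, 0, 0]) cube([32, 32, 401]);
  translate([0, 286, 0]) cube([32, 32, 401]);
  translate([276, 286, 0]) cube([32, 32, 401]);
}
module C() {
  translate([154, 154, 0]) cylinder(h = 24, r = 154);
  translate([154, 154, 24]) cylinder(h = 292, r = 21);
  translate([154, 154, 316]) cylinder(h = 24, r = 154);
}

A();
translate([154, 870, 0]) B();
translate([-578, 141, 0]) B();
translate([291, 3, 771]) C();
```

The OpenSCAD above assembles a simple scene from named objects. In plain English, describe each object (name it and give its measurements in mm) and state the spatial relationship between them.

A is a table: top 616 mm (x) × 600 mm (y), 30 mm thick, upper face at z = 771 mm, on four 64×64 mm square legs, each inset 54 mm from the nearest pair of top edges, running from z = 0 to the bottom of the top.

B is a four-legged stool. The seat is 308×318 mm, 26 mm thick, top at z = 427 mm. It stands on four square legs, each 32×32 mm in cross-section, from z = 0 to the seat underside, each flush with a corner of the seat.

C is a spool: two coaxial disc flanges of radius 154 mm and thickness 24 mm, joined by a core cylinder of radius 21 mm and height 292 mm. The lower flange rests on z = 0 and the three cylinders share a vertical axis.

Two stools sit around the table at the +y, −x sides. The spool is on top of the table.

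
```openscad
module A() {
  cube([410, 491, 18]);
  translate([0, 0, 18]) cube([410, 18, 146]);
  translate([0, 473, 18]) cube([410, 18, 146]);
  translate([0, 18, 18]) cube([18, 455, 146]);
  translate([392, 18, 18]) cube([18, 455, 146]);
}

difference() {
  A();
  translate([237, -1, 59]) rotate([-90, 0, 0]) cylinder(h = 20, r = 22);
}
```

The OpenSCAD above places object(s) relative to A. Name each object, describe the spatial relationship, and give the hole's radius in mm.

The subtracted cylinder has r = 22 mm.

A is an open box. The open box has a circular hole through its front wall. The hole's radius is 22 mm.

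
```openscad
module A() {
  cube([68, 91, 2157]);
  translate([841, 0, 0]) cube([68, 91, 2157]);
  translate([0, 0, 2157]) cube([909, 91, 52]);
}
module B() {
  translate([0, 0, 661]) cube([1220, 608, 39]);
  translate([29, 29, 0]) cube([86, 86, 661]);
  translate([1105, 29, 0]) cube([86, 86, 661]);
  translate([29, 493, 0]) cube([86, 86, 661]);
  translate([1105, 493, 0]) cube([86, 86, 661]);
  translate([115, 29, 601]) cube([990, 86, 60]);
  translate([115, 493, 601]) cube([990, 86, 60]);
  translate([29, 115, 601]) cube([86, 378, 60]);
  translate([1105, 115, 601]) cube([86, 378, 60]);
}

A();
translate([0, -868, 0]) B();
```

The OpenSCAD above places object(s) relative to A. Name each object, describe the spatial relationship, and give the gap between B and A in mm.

A is a door frame. B is a table. The table is on the floor beside the door frame on its −y side. The gap between the table and the door frame is 260 mm.

The table's nearest face is 260 mm from the door frame's −y face.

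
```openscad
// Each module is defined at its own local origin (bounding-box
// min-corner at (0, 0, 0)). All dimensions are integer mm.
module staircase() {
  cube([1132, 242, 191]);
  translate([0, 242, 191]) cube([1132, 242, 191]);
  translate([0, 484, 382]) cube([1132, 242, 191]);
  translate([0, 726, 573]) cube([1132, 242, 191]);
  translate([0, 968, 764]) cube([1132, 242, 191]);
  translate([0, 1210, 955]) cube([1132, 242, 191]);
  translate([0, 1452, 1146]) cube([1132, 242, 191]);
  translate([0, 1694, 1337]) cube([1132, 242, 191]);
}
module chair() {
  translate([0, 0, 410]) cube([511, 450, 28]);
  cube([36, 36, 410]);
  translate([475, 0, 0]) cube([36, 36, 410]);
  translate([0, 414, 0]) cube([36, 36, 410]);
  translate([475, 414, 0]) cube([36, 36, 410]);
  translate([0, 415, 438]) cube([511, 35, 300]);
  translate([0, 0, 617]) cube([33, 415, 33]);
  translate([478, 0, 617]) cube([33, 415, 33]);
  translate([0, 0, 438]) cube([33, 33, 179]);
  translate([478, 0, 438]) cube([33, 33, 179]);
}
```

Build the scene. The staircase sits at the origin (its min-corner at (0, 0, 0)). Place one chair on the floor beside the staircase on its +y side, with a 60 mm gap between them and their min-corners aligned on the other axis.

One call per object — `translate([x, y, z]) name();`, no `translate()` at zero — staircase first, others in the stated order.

staircase();
translate([0, 1996, 0]) chair();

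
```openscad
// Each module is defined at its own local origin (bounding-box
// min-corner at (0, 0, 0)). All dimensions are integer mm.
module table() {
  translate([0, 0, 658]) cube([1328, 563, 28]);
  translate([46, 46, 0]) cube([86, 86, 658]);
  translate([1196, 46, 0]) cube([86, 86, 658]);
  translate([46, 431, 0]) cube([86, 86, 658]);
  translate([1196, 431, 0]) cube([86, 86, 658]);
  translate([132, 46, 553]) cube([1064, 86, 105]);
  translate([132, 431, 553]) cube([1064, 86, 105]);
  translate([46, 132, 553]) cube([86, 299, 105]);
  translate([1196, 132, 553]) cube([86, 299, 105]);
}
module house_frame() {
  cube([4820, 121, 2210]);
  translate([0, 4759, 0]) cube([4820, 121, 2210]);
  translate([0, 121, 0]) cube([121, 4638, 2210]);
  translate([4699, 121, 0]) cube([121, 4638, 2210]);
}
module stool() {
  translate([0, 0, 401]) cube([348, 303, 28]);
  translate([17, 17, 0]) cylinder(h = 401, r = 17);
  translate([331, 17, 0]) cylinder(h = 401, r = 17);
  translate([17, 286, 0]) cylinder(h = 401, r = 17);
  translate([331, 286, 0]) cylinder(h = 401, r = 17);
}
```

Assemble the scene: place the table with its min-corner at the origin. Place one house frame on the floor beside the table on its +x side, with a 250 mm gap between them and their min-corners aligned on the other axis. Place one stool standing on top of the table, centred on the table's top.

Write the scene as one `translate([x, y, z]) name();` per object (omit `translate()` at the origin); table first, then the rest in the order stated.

table();
translate([1578, 0, 0]) house_frame();
translate([490, 130, 686]) stool();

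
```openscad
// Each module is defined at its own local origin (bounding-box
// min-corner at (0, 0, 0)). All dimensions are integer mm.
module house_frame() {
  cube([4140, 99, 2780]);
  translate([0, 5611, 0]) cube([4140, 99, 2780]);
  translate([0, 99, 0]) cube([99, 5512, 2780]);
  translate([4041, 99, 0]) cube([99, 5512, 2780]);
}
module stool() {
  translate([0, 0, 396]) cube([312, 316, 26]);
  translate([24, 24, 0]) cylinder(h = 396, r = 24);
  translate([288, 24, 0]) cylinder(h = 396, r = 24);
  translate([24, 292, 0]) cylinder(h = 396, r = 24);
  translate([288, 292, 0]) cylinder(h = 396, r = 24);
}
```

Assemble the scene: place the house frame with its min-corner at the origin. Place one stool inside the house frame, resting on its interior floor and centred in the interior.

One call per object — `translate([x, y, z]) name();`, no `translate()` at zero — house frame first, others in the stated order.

house_frame();
translate([1914, 2697, 0]) stool();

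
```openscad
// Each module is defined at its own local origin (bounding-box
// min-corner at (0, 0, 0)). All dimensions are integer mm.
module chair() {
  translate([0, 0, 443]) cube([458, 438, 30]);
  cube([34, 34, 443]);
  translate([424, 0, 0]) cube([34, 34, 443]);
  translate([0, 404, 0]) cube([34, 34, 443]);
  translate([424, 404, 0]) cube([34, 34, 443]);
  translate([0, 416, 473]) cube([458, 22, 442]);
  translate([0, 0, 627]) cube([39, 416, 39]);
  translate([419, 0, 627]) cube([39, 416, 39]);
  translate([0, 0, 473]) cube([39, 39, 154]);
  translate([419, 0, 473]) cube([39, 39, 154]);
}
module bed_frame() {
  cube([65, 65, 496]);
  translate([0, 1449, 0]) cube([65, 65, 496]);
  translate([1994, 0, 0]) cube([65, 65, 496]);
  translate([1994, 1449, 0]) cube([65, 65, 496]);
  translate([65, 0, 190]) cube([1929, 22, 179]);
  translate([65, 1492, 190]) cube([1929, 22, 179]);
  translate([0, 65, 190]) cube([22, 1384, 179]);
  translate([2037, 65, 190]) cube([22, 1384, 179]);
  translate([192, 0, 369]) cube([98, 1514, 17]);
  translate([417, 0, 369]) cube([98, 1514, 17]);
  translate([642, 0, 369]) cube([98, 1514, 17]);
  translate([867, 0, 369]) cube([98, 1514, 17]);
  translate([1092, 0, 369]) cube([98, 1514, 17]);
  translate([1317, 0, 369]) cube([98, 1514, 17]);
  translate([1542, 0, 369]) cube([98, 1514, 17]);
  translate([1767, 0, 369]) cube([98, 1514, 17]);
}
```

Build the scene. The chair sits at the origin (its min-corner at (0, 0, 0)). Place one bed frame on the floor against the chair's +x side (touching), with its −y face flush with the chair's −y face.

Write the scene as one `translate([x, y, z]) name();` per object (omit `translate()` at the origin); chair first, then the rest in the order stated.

chair();
translate([458, 0, 0]) bed_frame();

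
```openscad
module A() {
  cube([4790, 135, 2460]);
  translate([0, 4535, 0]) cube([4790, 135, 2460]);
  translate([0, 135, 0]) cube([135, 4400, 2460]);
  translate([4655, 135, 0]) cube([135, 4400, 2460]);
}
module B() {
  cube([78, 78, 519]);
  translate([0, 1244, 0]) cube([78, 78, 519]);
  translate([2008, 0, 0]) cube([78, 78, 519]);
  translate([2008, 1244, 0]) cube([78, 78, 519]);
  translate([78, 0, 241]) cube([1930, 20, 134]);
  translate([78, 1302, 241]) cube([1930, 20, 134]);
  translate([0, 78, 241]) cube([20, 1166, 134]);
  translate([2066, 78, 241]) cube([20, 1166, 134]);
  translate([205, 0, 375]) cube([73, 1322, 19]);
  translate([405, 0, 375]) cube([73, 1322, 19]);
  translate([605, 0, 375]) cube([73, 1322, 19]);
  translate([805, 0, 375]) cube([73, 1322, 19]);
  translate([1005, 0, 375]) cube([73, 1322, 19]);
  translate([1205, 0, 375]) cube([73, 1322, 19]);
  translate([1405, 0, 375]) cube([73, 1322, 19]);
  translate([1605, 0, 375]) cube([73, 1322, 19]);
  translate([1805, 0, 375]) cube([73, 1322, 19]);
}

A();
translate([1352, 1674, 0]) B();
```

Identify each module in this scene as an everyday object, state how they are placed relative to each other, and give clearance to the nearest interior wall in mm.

A is a house frame. B is a bed frame. The bed frame sits inside the house frame, centred. The clearance to the nearest interior wall is 1217 mm.

Clearances: x = 1217, y = 1539; minimum 1217 mm.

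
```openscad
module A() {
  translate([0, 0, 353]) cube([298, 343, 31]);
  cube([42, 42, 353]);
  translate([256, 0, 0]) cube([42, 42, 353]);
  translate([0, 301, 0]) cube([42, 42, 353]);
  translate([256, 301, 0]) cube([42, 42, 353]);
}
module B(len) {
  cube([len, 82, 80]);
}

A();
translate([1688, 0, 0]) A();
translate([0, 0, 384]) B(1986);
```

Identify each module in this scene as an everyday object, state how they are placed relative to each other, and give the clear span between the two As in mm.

A is a stool. B is a beam. A beam spans the tops of two stools. The clear span between the two stools is 1390 mm.

Second stool starts at x = 1688; first ends at x = 298; clear span = 1688 − 298 = 1390 mm.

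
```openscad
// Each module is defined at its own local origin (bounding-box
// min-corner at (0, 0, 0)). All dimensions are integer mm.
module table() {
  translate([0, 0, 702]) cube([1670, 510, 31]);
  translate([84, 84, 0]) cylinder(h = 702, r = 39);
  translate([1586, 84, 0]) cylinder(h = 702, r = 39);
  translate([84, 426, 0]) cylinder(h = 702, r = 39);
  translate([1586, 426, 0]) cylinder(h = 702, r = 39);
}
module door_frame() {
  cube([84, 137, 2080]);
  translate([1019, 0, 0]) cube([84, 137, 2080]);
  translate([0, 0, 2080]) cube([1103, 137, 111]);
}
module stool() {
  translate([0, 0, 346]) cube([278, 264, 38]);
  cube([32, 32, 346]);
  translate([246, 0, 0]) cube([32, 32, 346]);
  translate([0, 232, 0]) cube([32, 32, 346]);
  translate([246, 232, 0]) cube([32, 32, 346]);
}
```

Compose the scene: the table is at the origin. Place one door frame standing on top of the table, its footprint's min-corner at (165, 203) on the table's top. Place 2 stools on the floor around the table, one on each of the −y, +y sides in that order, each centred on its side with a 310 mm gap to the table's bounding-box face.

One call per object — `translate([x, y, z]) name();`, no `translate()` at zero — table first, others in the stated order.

table();
translate([165, 203, 733]) door_frame();
translate([696, -574, 0]) stool();
translate([696, 820, 0]) stool();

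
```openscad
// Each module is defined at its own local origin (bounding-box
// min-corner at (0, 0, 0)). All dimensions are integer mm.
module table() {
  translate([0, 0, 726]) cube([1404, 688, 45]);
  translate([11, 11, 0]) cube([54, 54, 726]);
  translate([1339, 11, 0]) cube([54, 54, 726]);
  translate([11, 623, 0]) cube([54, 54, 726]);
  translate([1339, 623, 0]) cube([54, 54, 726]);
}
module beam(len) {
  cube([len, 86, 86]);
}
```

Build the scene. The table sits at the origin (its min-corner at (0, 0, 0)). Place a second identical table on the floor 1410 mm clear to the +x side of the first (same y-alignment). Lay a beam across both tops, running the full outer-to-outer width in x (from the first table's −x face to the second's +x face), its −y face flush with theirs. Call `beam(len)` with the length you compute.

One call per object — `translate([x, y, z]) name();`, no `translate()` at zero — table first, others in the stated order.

table();
translate([2814, 0, 0]) table();
translate([0, 0, 771]) beam(4218);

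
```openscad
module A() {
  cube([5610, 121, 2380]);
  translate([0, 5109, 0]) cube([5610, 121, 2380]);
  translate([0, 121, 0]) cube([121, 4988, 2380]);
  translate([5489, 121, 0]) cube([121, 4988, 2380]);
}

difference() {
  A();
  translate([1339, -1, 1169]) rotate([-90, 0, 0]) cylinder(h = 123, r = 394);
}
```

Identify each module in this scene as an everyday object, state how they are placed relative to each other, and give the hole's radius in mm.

A is a house frame. The house frame has a circular hole through its front wall. The hole's radius is 394 mm.

The subtracted cylinder has r = 394 mm.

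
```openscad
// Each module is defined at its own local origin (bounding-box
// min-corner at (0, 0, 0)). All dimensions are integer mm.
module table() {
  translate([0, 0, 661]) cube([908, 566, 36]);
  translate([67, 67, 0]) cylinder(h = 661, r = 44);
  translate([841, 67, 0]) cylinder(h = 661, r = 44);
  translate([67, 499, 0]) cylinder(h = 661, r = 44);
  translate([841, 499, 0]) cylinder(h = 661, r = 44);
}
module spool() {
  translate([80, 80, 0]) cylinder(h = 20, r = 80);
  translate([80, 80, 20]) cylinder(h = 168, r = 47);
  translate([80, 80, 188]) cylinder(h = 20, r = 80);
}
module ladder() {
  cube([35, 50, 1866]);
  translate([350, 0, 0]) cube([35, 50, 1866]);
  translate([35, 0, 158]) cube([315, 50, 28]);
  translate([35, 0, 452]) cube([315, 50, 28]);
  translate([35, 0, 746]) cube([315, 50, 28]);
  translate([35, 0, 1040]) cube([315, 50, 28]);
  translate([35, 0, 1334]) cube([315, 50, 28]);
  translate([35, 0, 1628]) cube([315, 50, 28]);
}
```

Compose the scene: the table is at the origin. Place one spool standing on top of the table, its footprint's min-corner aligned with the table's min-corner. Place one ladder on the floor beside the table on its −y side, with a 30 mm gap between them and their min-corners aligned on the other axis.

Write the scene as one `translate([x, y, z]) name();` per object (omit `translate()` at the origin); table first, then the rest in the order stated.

table();
translate([0, 0, 697]) spool();
translate([0, -80, 0]) ladder();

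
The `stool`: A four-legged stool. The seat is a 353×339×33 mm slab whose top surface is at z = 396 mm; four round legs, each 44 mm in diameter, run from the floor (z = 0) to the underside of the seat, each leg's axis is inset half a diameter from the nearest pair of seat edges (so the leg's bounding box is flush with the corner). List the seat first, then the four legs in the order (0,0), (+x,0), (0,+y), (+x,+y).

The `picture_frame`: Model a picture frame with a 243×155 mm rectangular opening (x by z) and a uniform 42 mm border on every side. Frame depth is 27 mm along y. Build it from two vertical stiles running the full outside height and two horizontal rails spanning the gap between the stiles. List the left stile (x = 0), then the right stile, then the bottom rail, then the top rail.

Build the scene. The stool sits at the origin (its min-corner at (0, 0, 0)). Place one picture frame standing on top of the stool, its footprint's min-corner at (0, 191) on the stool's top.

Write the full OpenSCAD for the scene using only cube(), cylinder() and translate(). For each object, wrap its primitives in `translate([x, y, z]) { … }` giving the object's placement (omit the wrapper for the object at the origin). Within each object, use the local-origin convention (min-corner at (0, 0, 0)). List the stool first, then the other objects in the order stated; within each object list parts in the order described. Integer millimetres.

translate([0, 0, 363]) cube([353, 339, 33]);
translate([22, 22, 0]) cylinder(h = 363, r = 22);
translate([331, 22, 0]) cylinder(h = 363, r = 22);
translate([22, 317, 0]) cylinder(h = 363, r = 22);
translate([331, 317, 0]) cylinder(h = 363, r = 22);
translate([0, 191, 396]) {
  cube([42, 27, 239]);
  translate([285, 0, 0]) cube([42, 27, 239]);
  translate([42, 0, 0]) cube([243, 27, 42]);
  translate([42, 0, 197]) cube([243, 27, 42]);
}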